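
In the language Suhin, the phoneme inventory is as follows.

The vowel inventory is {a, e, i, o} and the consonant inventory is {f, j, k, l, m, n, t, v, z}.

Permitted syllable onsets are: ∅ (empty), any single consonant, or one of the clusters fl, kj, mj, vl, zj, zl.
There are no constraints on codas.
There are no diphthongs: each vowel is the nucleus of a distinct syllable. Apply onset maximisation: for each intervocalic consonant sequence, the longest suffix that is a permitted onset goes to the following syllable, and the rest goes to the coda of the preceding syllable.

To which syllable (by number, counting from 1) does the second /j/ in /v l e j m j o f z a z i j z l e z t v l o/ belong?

2

The vowels are e, o, a, i, e, o — 6 nuclei, so 6 syllables.
σ1/σ2 boundary: /jmj/ — longest licit onset from the right is /mj/, leaving /j/ as coda.
σ2/σ3 boundary: /fz/ splits as /f/ + /z/ (/z/ is the longest suffix that is a licit onset).
σ3/σ4 boundary: just /z/ — single C goes to the following onset.
σ4/σ5 boundary: /jzl/ splits as /j/ + /zl/ (/zl/ is the longest suffix that is a licit onset).
σ5/σ6 boundary: /ztvl/ — longest licit onset from the right is /vl/, leaving /zt/ as coda.
So the parse is vlej.mjof.za.zij.zlezt.vlo.
The second /j/ is in the onset of syllable 2 (/mjof/).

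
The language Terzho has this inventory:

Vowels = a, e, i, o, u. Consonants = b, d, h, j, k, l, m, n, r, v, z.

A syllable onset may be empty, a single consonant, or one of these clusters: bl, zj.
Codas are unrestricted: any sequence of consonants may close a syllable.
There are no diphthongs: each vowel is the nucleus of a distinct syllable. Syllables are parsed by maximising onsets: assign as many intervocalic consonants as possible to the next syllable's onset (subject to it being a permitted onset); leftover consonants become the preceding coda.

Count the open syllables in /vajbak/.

0

Nuclei (vowels): a, a → 2 syllables.
/a…a/ gap (V1→V2): cluster /jb/ — the longest permitted-onset suffix is /b/; onset = /b/, preceding coda = /j/.
Result: vaj.bak.
Classifying each syllable: /vaj/ (closed), /bak/ (closed).
Open syllables: 0.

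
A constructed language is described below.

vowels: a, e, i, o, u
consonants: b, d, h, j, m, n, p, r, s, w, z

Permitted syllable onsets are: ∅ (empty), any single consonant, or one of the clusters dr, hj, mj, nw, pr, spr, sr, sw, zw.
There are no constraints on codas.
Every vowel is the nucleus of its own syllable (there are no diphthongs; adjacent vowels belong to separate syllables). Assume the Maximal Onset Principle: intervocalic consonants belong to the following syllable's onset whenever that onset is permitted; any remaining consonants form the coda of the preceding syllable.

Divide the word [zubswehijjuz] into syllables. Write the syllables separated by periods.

zub.swe.hij.juz

The vowels are u, e, i, u — 4 nuclei, so 4 syllables.
Between /u/ (V1) and /e/ (V2): /bsw/ — longest licit onset from the right is /sw/, leaving /b/ as coda.
Between /e/ (V2) and /i/ (V3): /h/ is a single consonant, so it becomes the next onset.
Between /i/ (V3) and /u/ (V4): cluster /jj/ — the longest permitted-onset suffix is /j/; onset = /j/, preceding coda = /j/.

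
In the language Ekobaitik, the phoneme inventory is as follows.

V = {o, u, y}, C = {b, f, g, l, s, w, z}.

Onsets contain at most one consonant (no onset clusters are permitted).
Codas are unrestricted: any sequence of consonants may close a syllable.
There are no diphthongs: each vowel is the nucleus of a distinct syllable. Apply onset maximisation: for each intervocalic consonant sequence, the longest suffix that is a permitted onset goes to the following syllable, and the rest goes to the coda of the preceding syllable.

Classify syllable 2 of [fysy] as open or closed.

The vowels are y, y — 2 nuclei, so 2 syllables.
σ1/σ2 boundary: /s/ → onset of the next syllable (single consonants are always licit onsets).
Putting it together: fy.sy.
Syllable 2 is /sy/; it ends in its nucleus with no coda, so it is open.

open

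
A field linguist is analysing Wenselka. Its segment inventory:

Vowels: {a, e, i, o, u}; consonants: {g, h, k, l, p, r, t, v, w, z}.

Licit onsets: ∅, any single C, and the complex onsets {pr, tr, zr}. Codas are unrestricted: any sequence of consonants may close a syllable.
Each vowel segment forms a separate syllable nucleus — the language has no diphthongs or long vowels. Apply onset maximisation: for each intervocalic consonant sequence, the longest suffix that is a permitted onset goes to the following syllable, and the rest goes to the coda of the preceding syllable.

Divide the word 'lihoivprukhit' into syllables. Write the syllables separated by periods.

li.ho.iv.pruk.hit

The vowels are i, o, i, u, i — 5 nuclei, so 5 syllables.
/i…o/ gap (V1→V2): just /h/ — single C goes to the following onset.
/o…i/ gap (V2→V3): hiatus — the boundary sits between the two vowels.
/i…u/ gap (V3→V4): cluster /vpr/ — the longest permitted-onset suffix is /pr/; onset = /pr/, preceding coda = /v/.
/u…i/ gap (V4→V5): /kh/ splits as /k/ + /h/ (/h/ is the longest suffix that is a licit onset).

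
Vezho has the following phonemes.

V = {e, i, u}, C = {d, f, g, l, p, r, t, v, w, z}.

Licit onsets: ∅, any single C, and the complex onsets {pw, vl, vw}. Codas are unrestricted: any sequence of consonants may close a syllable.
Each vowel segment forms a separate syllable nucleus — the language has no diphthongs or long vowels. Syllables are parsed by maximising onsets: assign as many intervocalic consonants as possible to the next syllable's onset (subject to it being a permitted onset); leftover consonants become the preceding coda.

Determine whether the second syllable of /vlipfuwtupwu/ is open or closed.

The vowels are i, u, u, u — 4 nuclei, so 4 syllables.
V1 /i/ – V2 /u/: /pf/ splits as /p/ + /f/ (/f/ is the longest suffix that is a licit onset).
V2 /u/ – V3 /u/: /wt/ splits as /w/ + /t/ (/t/ is the longest suffix that is a licit onset).
V3 /u/ – V4 /u/: /pw/ — entire cluster is a permitted onset → onset /pw/, coda ∅.
So the parse is vlip.fuw.tu.pwu.
Syllable 2 is /fuw/ with coda /w/, so it is closed.

closed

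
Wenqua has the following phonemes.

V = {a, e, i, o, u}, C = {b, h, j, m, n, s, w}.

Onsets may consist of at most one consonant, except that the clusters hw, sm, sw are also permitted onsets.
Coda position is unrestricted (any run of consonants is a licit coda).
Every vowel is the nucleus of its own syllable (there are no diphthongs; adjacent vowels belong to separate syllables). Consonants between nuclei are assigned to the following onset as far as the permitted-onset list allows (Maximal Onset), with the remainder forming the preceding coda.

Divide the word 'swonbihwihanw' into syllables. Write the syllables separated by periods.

The vowels are o, i, i, a — 4 nuclei, so 4 syllables.
/o…i/ gap (V1→V2): /nb/; trying suffixes from longest down, /b/ is the first permitted one, so coda /n/ | onset /b/.
/i…i/ gap (V2→V3): /hw/ — entire cluster is a permitted onset → onset /hw/, coda ∅.
/i…a/ gap (V3→V4): /h/ is a single consonant, so it becomes the next onset.

swon.bi.hwi.hanw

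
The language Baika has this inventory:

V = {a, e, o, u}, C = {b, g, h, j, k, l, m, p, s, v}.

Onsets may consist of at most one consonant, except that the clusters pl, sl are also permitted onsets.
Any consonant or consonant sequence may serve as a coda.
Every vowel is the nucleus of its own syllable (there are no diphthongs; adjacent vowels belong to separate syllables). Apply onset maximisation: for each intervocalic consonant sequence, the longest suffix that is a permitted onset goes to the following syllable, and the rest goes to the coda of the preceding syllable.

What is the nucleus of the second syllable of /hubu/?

u

Nuclei (vowels): u, u → 2 syllables.
The second nucleus (vowel 2 from the left) is /u/.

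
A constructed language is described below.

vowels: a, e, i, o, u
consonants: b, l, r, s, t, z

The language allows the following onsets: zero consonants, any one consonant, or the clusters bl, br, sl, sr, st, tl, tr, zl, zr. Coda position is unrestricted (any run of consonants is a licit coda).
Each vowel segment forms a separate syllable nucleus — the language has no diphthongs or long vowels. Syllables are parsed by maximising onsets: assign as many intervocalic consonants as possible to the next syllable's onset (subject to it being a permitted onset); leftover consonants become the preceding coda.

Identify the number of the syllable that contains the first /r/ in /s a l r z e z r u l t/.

1

Vowels present: a, e, u; each is a nucleus, giving 3 syllables.
V1 /a/ – V2 /e/: /lrz/; trying suffixes from longest down, /z/ is the first permitted one, so coda /lr/ | onset /z/.
V2 /e/ – V3 /u/: /zr/ — entire cluster is a permitted onset → onset /zr/, coda ∅.
So the parse is salr.ze.zrult.
The first /r/ is in the coda of syllable 1 (/salr/).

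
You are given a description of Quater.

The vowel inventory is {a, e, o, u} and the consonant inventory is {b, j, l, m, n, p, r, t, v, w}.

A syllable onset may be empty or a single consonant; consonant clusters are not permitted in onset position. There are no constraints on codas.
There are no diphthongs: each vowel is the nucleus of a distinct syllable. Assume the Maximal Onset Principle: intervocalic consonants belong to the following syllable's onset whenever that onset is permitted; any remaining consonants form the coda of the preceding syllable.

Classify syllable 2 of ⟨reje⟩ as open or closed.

open

Vowels present: e, e; each is a nucleus, giving 2 syllables.
/e…e/ gap (V1→V2): /j/ is a single consonant, so it becomes the next onset.
So the parse is re.je.
Syllable 2 is /je/; it ends in its nucleus with no coda, so it is open.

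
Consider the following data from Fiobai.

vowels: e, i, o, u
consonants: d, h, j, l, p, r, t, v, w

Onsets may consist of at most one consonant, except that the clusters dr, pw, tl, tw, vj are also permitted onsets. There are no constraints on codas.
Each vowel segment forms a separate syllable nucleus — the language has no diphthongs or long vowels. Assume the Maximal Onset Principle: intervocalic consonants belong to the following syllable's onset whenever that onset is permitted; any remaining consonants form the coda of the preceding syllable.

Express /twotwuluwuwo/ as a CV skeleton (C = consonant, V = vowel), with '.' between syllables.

Vowels present: o, u, u, u, o; each is a nucleus, giving 5 syllables.
/o…u/ gap (V1→V2): cluster /tw/ — /tw/ is itself a permitted onset, so the whole cluster goes right; preceding coda = ∅.
/u…u/ gap (V2→V3): /l/ is a single consonant, so it becomes the next onset.
/u…u/ gap (V3→V4): /w/ → onset of the next syllable (single consonants are always licit onsets).
/u…o/ gap (V4→V5): /w/ is a single consonant, so it becomes the next onset.
Putting it together: two.twu.lu.wu.wo.
Mapping each syllable to C/V: /two/ → CCV, /twu/ → CCV, /lu/ → CV, /wu/ → CV, /wo/ → CV.

CCV.CCV.CV.CV.CV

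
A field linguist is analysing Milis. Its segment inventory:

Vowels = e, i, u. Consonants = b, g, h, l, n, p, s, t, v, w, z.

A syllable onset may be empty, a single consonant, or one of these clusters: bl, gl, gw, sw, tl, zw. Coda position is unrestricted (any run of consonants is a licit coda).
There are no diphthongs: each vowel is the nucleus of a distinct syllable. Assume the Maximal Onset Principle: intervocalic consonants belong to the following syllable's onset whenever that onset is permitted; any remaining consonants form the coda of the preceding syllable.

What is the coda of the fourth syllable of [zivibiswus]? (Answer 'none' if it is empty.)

s

The vowels are i, i, i, u — 4 nuclei, so 4 syllables.
V1 /i/ – V2 /i/: just /v/ — single C goes to the following onset.
V2 /i/ – V3 /i/: just /b/ — single C goes to the following onset.
V3 /i/ – V4 /u/: /sw/ is a licit onset in full, so it all attaches to the next syllable.
Syllabification: zi.vi.bi.swus.
Syllable 4 is /swus/: onset /sw/, nucleus /u/, coda /s/.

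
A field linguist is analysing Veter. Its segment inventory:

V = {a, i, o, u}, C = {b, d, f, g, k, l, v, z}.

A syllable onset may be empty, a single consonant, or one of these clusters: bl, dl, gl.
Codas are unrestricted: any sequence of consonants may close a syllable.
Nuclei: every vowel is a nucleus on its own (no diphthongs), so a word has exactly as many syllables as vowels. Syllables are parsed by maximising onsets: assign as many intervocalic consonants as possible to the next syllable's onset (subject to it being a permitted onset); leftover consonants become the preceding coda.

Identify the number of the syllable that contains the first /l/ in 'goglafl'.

2

Vowels present: o, a; each is a nucleus, giving 2 syllables.
/o…a/ gap (V1→V2): /gl/ is a licit onset in full, so it all attaches to the next syllable.
Result: go.glafl.
The first /l/ is in the onset of syllable 2 (/glafl/).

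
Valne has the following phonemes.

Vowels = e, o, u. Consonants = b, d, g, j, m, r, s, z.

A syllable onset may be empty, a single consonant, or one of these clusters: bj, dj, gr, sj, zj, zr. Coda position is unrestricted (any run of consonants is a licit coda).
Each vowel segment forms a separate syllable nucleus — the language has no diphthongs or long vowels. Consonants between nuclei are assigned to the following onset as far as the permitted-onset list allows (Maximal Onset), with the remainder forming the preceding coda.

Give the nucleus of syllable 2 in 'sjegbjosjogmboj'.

The vowels are e, o, o, o — 4 nuclei, so 4 syllables.
The second nucleus (vowel 2 from the left) is /o/.

o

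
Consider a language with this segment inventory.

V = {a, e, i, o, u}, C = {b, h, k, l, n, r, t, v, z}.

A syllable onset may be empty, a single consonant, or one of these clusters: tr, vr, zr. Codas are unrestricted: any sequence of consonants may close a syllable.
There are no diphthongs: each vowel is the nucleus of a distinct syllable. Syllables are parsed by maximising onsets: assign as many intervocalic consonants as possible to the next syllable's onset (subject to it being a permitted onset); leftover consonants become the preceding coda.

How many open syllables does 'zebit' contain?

Nuclei (vowels): e, i → 2 syllables.
Between /e/ (V1) and /i/ (V2): just /b/ — single C goes to the following onset.
Syllabification: ze.bit.
Classifying each syllable: /ze/ (open), /bit/ (closed).
Open syllables: 1.

1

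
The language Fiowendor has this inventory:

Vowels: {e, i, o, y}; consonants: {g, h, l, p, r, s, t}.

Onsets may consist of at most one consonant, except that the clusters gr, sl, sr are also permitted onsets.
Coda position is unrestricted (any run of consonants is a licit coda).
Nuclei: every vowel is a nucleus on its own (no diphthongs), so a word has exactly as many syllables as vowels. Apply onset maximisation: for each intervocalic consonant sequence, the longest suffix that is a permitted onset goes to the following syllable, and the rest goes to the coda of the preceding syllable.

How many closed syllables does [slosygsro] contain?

Nuclei (vowels): o, y, o → 3 syllables.
/o…y/ gap (V1→V2): just /s/ — single C goes to the following onset.
/y…o/ gap (V2→V3): /gsr/; trying suffixes from longest down, /sr/ is the first permitted one, so coda /g/ | onset /sr/.
Syllabification: slo.syg.sro.
Classifying each syllable: /slo/ (open), /syg/ (closed), /sro/ (open).
Closed syllables: 1.

1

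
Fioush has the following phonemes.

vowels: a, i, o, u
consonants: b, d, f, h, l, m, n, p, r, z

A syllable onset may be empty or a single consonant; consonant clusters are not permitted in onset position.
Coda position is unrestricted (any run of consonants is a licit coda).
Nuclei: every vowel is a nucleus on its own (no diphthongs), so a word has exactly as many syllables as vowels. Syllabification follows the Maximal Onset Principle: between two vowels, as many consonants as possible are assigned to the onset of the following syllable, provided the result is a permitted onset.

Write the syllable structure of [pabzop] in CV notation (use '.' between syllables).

CVC.CVC

The vowels are a, o — 2 nuclei, so 2 syllables.
/a…o/ gap (V1→V2): cluster /bz/ — the longest permitted-onset suffix is /z/; onset = /z/, preceding coda = /b/.
So the parse is pab.zop.
Mapping each syllable to C/V: /pab/ → CVC, /zop/ → CVC.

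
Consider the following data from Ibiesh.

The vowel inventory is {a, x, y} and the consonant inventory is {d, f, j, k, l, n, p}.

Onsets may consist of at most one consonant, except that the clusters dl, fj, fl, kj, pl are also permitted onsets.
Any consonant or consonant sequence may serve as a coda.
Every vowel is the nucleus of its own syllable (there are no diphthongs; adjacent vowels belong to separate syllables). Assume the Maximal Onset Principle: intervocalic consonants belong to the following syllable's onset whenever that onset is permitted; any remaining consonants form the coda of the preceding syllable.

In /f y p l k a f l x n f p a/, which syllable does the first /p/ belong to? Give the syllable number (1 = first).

1

The vowels are y, a, x, a — 4 nuclei, so 4 syllables.
σ1/σ2 boundary: /plk/; trying suffixes from longest down, /k/ is the first permitted one, so coda /pl/ | onset /k/.
σ2/σ3 boundary: /fl/ is a licit onset in full, so it all attaches to the next syllable.
σ3/σ4 boundary: /nfp/; trying suffixes from longest down, /p/ is the first permitted one, so coda /nf/ | onset /p/.
Syllabification: fypl.ka.flxnf.pa.
The first /p/ is in the coda of syllable 1 (/fypl/).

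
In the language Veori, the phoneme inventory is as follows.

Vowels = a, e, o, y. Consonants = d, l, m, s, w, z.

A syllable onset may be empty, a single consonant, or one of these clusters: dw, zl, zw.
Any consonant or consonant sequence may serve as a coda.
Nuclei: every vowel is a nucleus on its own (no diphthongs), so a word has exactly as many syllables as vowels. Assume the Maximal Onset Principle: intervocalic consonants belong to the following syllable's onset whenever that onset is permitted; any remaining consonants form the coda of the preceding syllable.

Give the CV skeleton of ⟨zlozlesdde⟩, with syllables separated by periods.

CCV.CCVCC.CV

Nuclei (vowels): o, e, e → 3 syllables.
V1 /o/ – V2 /e/: cluster /zl/ — /zl/ is itself a permitted onset, so the whole cluster goes right; preceding coda = ∅.
V2 /e/ – V3 /e/: /sdd/ — longest licit onset from the right is /d/, leaving /sd/ as coda.
So the parse is zlo.zlesd.de.
Mapping each syllable to C/V: /zlo/ → CCV, /zlesd/ → CCVCC, /de/ → CV.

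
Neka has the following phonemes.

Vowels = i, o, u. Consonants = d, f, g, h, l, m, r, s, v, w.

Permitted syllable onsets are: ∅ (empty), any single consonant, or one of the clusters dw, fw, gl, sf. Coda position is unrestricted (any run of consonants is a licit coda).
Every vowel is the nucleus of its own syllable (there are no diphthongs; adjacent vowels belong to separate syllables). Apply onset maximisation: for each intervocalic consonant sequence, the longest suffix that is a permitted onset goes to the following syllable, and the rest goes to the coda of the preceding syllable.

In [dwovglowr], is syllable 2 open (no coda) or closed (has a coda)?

closed

Nuclei (vowels): o, o → 2 syllables.
/o…o/ gap (V1→V2): /vgl/ — longest licit onset from the right is /gl/, leaving /v/ as coda.
Syllabification: dwov.glowr.
Syllable 2 is /glowr/ with coda /wr/, so it is closed.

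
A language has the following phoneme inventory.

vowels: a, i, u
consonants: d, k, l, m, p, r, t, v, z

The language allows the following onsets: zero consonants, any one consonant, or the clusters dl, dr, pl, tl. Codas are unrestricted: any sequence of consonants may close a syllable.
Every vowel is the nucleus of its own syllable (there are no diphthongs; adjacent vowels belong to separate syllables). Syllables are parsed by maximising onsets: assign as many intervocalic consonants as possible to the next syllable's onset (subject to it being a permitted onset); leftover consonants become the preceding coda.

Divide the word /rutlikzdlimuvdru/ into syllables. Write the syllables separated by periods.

ru.tlikz.dli.muv.dru

Nuclei (vowels): u, i, i, u, u → 5 syllables.
σ1/σ2 boundary: /tl/ — entire cluster is a permitted onset → onset /tl/, coda ∅.
σ2/σ3 boundary: /kzdl/ splits as /kz/ + /dl/ (/dl/ is the longest suffix that is a licit onset).
σ3/σ4 boundary: /m/ → onset of the next syllable (single consonants are always licit onsets).
σ4/σ5 boundary: /vdr/ splits as /v/ + /dr/ (/dr/ is the longest suffix that is a licit onset).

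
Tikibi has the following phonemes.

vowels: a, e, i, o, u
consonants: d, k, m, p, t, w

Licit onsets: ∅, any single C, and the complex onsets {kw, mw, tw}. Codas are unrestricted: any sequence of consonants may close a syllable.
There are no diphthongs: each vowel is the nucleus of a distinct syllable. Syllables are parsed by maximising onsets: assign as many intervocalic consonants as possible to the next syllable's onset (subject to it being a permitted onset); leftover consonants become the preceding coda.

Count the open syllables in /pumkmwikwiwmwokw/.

1

Nuclei (vowels): u, i, i, o → 4 syllables.
Between /u/ (V1) and /i/ (V2): /mkmw/ splits as /mk/ + /mw/ (/mw/ is the longest suffix that is a licit onset).
Between /i/ (V2) and /i/ (V3): /kw/ is a licit onset in full, so it all attaches to the next syllable.
Between /i/ (V3) and /o/ (V4): /wmw/; trying suffixes from longest down, /mw/ is the first permitted one, so coda /w/ | onset /mw/.
Syllabification: pumk.mwi.kwiw.mwokw.
Classifying each syllable: /pumk/ (closed), /mwi/ (open), /kwiw/ (closed), /mwokw/ (closed).
Open syllables: 1.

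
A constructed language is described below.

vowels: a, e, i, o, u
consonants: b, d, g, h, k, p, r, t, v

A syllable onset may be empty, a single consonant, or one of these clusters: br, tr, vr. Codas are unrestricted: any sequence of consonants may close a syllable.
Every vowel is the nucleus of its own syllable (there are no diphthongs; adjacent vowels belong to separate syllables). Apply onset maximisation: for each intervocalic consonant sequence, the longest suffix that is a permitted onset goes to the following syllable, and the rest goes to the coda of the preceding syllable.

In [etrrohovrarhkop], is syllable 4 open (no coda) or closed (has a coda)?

The vowels are e, o, o, a, o — 5 nuclei, so 5 syllables.
/e…o/ gap (V1→V2): /trr/ — longest licit onset from the right is /r/, leaving /tr/ as coda.
/o…o/ gap (V2→V3): /h/ → onset of the next syllable (single consonants are always licit onsets).
/o…a/ gap (V3→V4): /vr/ is a licit onset in full, so it all attaches to the next syllable.
/a…o/ gap (V4→V5): /rhk/ — longest licit onset from the right is /k/, leaving /rh/ as coda.
Result: etr.ro.ho.vrarh.kop.
Syllable 4 is /vrarh/ with coda /rh/, so it is closed.

closed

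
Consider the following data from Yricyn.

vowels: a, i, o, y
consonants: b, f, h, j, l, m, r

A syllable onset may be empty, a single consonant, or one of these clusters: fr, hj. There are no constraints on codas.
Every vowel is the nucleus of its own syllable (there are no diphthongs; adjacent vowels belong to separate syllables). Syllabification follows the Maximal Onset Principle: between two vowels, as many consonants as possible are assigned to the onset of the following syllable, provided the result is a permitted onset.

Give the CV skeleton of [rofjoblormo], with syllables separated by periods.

Nuclei (vowels): o, o, o, o → 4 syllables.
V1 /o/ – V2 /o/: cluster /fj/ — the longest permitted-onset suffix is /j/; onset = /j/, preceding coda = /f/.
V2 /o/ – V3 /o/: cluster /bl/ — the longest permitted-onset suffix is /l/; onset = /l/, preceding coda = /b/.
V3 /o/ – V4 /o/: /rm/ splits as /r/ + /m/ (/m/ is the longest suffix that is a licit onset).
Syllabification: rof.job.lor.mo.
Mapping each syllable to C/V: /rof/ → CVC, /job/ → CVC, /lor/ → CVC, /mo/ → CV.

CVC.CVC.CVC.CV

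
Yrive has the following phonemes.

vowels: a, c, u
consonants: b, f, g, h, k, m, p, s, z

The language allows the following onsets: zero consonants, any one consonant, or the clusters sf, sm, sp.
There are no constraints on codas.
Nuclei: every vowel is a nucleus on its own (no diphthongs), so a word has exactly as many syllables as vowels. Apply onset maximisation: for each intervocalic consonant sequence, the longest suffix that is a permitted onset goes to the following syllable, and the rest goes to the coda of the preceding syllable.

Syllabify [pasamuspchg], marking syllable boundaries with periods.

pa.sa.mu.spchg

The vowels are a, a, u, c — 4 nuclei, so 4 syllables.
/a…a/ gap (V1→V2): /s/ → onset of the next syllable (single consonants are always licit onsets).
/a…u/ gap (V2→V3): /m/ is a single consonant, so it becomes the next onset.
/u…c/ gap (V3→V4): cluster /sp/ — /sp/ is itself a permitted onset, so the whole cluster goes right; preceding coda = ∅.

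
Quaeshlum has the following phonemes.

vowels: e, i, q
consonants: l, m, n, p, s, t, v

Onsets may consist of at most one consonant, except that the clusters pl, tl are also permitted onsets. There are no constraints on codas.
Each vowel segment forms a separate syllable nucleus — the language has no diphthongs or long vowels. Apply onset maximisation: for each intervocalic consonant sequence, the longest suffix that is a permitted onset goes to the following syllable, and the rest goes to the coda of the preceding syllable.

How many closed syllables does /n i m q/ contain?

0

Vowels present: i, q; each is a nucleus, giving 2 syllables.
σ1/σ2 boundary: just /m/ — single C goes to the following onset.
Putting it together: ni.mq.
Classifying each syllable: /ni/ (open), /mq/ (open).
Closed syllables: 0.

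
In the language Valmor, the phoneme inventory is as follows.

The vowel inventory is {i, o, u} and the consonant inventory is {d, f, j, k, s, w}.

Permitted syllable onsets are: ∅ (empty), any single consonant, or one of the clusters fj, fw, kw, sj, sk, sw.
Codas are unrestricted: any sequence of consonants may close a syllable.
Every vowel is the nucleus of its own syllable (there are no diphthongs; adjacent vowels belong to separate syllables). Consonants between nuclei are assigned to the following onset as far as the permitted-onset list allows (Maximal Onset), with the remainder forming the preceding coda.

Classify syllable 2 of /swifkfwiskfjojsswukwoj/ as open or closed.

closed

The vowels are i, i, o, u, o — 5 nuclei, so 5 syllables.
V1 /i/ – V2 /i/: cluster /fkfw/ — the longest permitted-onset suffix is /fw/; onset = /fw/, preceding coda = /fk/.
V2 /i/ – V3 /o/: cluster /skfj/ — the longest permitted-onset suffix is /fj/; onset = /fj/, preceding coda = /sk/.
V3 /o/ – V4 /u/: /jssw/ splits as /js/ + /sw/ (/sw/ is the longest suffix that is a licit onset).
V4 /u/ – V5 /o/: /kw/ is a licit onset in full, so it all attaches to the next syllable.
Result: swifk.fwisk.fjojs.swu.kwoj.
Syllable 2 is /fwisk/ with coda /sk/, so it is closed.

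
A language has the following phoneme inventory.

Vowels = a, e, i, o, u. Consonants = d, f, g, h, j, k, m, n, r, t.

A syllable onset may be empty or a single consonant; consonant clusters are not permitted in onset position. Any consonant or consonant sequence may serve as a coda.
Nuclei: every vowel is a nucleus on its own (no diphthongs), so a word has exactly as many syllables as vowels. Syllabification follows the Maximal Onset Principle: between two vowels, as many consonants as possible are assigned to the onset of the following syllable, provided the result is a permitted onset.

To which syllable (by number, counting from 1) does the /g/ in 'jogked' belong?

1

The vowels are o, e — 2 nuclei, so 2 syllables.
/o…e/ gap (V1→V2): /gk/ splits as /g/ + /k/ (/k/ is the longest suffix that is a licit onset).
Result: jog.ked.
The /g/ is in the coda of syllable 1 (/jog/).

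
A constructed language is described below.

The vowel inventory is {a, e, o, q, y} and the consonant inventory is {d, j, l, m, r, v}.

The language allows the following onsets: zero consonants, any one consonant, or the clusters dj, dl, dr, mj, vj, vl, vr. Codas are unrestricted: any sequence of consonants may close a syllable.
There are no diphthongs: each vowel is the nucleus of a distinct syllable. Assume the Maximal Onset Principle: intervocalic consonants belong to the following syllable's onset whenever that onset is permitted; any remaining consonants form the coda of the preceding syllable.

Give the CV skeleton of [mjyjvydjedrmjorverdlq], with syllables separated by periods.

CCVC.CV.CCVCC.CCVC.CVC.CCV

Nuclei (vowels): y, y, e, o, e, q → 6 syllables.
Between /y/ (V1) and /y/ (V2): cluster /jv/ — the longest permitted-onset suffix is /v/; onset = /v/, preceding coda = /j/.
Between /y/ (V2) and /e/ (V3): /dj/ is a licit onset in full, so it all attaches to the next syllable.
Between /e/ (V3) and /o/ (V4): /drmj/; trying suffixes from longest down, /mj/ is the first permitted one, so coda /dr/ | onset /mj/.
Between /o/ (V4) and /e/ (V5): /rv/ splits as /r/ + /v/ (/v/ is the longest suffix that is a licit onset).
Between /e/ (V5) and /q/ (V6): /rdl/ splits as /r/ + /dl/ (/dl/ is the longest suffix that is a licit onset).
Syllabification: mjyj.vy.djedr.mjor.ver.dlq.
Mapping each syllable to C/V: /mjyj/ → CCVC, /vy/ → CV, /djedr/ → CCVCC, /mjor/ → CCVC, /ver/ → CVC, /dlq/ → CCV.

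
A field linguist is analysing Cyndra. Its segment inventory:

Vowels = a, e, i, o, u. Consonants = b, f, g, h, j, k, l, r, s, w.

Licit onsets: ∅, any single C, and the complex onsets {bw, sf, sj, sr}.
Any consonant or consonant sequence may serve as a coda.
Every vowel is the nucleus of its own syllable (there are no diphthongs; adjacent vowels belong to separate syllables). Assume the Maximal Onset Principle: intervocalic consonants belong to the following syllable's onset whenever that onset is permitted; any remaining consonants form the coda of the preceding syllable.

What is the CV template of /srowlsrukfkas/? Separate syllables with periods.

CCVCC.CCVCC.CVC

The vowels are o, u, a — 3 nuclei, so 3 syllables.
σ1/σ2 boundary: /wlsr/ splits as /wl/ + /sr/ (/sr/ is the longest suffix that is a licit onset).
σ2/σ3 boundary: /kfk/ splits as /kf/ + /k/ (/k/ is the longest suffix that is a licit onset).
Result: srowl.srukf.kas.
Mapping each syllable to C/V: /srowl/ → CCVCC, /srukf/ → CCVCC, /kas/ → CVC.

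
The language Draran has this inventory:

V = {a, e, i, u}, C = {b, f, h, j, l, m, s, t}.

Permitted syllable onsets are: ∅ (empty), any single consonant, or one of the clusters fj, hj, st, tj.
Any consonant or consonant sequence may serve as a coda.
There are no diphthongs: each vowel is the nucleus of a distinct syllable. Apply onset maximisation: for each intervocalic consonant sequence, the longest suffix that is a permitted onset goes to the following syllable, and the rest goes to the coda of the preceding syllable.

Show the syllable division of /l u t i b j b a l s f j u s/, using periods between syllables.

The vowels are u, i, a, u — 4 nuclei, so 4 syllables.
/u…i/ gap (V1→V2): just /t/ — single C goes to the following onset.
/i…a/ gap (V2→V3): cluster /bjb/ — the longest permitted-onset suffix is /b/; onset = /b/, preceding coda = /bj/.
/a…u/ gap (V3→V4): /lsfj/ splits as /ls/ + /fj/ (/fj/ is the longest suffix that is a licit onset).

lu.tibj.bals.fjus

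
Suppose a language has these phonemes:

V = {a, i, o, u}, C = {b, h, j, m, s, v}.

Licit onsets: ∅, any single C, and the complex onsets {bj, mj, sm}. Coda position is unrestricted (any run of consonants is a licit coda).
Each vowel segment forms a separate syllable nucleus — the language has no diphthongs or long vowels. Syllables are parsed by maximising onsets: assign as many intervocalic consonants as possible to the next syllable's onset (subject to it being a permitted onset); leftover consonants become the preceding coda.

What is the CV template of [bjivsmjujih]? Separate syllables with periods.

CCVCC.CCV.CVC

Nuclei (vowels): i, u, i → 3 syllables.
V1 /i/ – V2 /u/: cluster /vsmj/ — the longest permitted-onset suffix is /mj/; onset = /mj/, preceding coda = /vs/.
V2 /u/ – V3 /i/: /j/ is a single consonant, so it becomes the next onset.
Result: bjivs.mju.jih.
Mapping each syllable to C/V: /bjivs/ → CCVCC, /mju/ → CCV, /jih/ → CVC.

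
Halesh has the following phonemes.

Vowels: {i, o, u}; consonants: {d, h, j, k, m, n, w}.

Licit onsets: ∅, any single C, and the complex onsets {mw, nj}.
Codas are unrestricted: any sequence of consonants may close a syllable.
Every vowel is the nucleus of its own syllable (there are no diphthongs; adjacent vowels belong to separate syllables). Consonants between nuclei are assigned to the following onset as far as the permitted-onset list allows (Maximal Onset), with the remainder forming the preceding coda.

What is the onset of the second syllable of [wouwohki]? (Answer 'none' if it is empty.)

none

The vowels are o, u, o, i — 4 nuclei, so 4 syllables.
V1 /o/ – V2 /u/: nothing intervenes; syllable break is V.V.
V2 /u/ – V3 /o/: just /w/ — single C goes to the following onset.
V3 /o/ – V4 /i/: /hk/; trying suffixes from longest down, /k/ is the first permitted one, so coda /h/ | onset /k/.
Putting it together: wo.u.woh.ki.
Syllable 2 is /u/: onset ∅, nucleus /u/, coda ∅.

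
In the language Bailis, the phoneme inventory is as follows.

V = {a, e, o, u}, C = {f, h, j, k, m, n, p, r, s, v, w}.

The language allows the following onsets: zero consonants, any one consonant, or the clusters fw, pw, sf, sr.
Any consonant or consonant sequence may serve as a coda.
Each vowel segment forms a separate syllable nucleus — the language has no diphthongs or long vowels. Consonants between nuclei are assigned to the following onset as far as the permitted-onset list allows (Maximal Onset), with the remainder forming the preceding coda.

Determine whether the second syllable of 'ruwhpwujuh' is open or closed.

Vowels present: u, u, u; each is a nucleus, giving 3 syllables.
Between /u/ (V1) and /u/ (V2): /whpw/; trying suffixes from longest down, /pw/ is the first permitted one, so coda /wh/ | onset /pw/.
Between /u/ (V2) and /u/ (V3): /j/ → onset of the next syllable (single consonants are always licit onsets).
Putting it together: ruwh.pwu.juh.
Syllable 2 is /pwu/; it ends in its nucleus with no coda, so it is open.

open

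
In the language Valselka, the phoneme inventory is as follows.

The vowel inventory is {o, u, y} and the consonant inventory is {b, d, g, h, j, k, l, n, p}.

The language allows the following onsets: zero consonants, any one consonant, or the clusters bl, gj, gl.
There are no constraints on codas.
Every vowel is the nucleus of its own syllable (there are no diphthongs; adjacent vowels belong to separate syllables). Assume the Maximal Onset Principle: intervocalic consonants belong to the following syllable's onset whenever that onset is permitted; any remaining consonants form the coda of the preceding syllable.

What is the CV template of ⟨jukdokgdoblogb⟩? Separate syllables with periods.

CVC.CVCC.CV.CCVCC

The vowels are u, o, o, o — 4 nuclei, so 4 syllables.
Between /u/ (V1) and /o/ (V2): /kd/ — longest licit onset from the right is /d/, leaving /k/ as coda.
Between /o/ (V2) and /o/ (V3): cluster /kgd/ — the longest permitted-onset suffix is /d/; onset = /d/, preceding coda = /kg/.
Between /o/ (V3) and /o/ (V4): cluster /bl/ — /bl/ is itself a permitted onset, so the whole cluster goes right; preceding coda = ∅.
So the parse is juk.dokg.do.blogb.
Mapping each syllable to C/V: /juk/ → CVC, /dokg/ → CVCC, /do/ → CV, /blogb/ → CCVCC.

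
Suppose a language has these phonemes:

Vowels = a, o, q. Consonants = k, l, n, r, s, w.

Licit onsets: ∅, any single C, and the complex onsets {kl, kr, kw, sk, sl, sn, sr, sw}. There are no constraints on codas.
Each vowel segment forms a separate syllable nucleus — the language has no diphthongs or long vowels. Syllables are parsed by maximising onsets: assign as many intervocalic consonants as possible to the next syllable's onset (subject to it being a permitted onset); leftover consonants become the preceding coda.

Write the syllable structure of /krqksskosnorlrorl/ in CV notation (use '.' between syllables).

CCVCC.CCV.CCVCC.CVCC

The vowels are q, o, o, o — 4 nuclei, so 4 syllables.
/q…o/ gap (V1→V2): cluster /kssk/ — the longest permitted-onset suffix is /sk/; onset = /sk/, preceding coda = /ks/.
/o…o/ gap (V2→V3): cluster /sn/ — /sn/ is itself a permitted onset, so the whole cluster goes right; preceding coda = ∅.
/o…o/ gap (V3→V4): cluster /rlr/ — the longest permitted-onset suffix is /r/; onset = /r/, preceding coda = /rl/.
Putting it together: krqks.sko.snorl.rorl.
Mapping each syllable to C/V: /krqks/ → CCVCC, /sko/ → CCV, /snorl/ → CCVCC, /rorl/ → CVCC.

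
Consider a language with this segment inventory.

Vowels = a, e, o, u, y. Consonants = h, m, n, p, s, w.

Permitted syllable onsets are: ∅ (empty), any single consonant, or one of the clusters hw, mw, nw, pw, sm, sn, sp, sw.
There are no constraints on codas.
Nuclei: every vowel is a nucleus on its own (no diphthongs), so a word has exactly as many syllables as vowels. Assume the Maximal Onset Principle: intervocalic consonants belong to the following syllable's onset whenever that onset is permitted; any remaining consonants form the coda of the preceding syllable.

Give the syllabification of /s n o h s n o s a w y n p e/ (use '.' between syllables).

Vowels present: o, o, a, y, e; each is a nucleus, giving 5 syllables.
V1 /o/ – V2 /o/: cluster /hsn/ — the longest permitted-onset suffix is /sn/; onset = /sn/, preceding coda = /h/.
V2 /o/ – V3 /a/: /s/ → onset of the next syllable (single consonants are always licit onsets).
V3 /a/ – V4 /y/: /w/ is a single consonant, so it becomes the next onset.
V4 /y/ – V5 /e/: cluster /np/ — the longest permitted-onset suffix is /p/; onset = /p/, preceding coda = /n/.

snoh.sno.sa.wyn.pe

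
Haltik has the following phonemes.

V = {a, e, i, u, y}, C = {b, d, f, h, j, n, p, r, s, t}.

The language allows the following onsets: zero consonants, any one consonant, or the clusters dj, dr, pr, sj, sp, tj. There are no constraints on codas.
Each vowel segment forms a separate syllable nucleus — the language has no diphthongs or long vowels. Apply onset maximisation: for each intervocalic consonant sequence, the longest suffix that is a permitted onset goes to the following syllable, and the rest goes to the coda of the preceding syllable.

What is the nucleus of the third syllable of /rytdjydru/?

u

Vowels present: y, y, u; each is a nucleus, giving 3 syllables.
The third nucleus (vowel 3 from the left) is /u/.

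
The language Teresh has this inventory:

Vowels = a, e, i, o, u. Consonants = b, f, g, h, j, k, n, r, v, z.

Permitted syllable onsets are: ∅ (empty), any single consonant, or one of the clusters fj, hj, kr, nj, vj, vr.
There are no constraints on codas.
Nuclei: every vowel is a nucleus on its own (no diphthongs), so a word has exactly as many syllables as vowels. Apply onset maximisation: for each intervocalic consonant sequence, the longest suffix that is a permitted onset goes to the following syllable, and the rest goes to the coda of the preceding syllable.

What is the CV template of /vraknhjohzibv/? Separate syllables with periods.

CCVCC.CCVC.CVCC

Nuclei (vowels): a, o, i → 3 syllables.
V1 /a/ – V2 /o/: /knhj/ splits as /kn/ + /hj/ (/hj/ is the longest suffix that is a licit onset).
V2 /o/ – V3 /i/: /hz/ splits as /h/ + /z/ (/z/ is the longest suffix that is a licit onset).
So the parse is vrakn.hjoh.zibv.
Mapping each syllable to C/V: /vrakn/ → CCVCC, /hjoh/ → CCVC, /zibv/ → CVCC.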